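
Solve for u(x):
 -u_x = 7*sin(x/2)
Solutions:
 u(x) = C1 + 14*cos(x/2)


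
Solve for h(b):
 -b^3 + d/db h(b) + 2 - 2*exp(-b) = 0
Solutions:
 h(b) = C1 + b^4/4 - 2*b - 2*exp(-b)


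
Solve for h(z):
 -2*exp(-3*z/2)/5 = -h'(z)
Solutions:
 h(z) = C1 - 4*exp(-3*z/2)/15


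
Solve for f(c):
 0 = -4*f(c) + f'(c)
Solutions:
 f(c) = C1*exp(4*c)


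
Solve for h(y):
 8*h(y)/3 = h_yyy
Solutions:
 h(y) = C3*exp(2*3^(2/3)*y/3) + (C1*sin(3^(1/6)*y) + C2*cos(3^(1/6)*y))*exp(-3^(2/3)*y/3)


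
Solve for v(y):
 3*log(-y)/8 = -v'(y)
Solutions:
 v(y) = C1 - 3*y*log(-y)/8 + 3*y/8


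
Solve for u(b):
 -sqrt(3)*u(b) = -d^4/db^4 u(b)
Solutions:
 u(b) = C1*exp(-3^(1/8)*b) + C2*exp(3^(1/8)*b) + C3*sin(3^(1/8)*b) + C4*cos(3^(1/8)*b)


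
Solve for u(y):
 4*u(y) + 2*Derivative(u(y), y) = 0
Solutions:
 u(y) = C1*exp(-2*y)


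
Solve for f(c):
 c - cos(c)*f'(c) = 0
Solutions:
 f(c) = C1 + Integral(c/cos(c), c)


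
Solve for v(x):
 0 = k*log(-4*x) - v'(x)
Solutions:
 v(x) = C1 + k*x*log(-x) + k*x*(-1 + 2*log(2))


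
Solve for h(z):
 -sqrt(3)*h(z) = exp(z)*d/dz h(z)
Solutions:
 h(z) = C1*exp(sqrt(3)*exp(-z))


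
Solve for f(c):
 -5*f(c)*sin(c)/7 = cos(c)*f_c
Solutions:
 f(c) = C1*cos(c)^(5/7)


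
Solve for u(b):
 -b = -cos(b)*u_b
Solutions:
 u(b) = C1 + Integral(b/cos(b), b)


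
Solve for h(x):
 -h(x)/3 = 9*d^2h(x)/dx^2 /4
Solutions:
 h(x) = C1*sin(2*sqrt(3)*x/9) + C2*cos(2*sqrt(3)*x/9)


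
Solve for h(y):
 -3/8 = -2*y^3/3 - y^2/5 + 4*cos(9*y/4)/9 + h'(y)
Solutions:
 h(y) = C1 + y^4/6 + y^3/15 - 3*y/8 - 16*sin(9*y/4)/81


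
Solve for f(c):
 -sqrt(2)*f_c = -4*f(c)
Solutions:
 f(c) = C1*exp(2*sqrt(2)*c)


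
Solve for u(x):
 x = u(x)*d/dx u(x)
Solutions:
 u(x) = -sqrt(C1 + x^2)
 u(x) = sqrt(C1 + x^2)


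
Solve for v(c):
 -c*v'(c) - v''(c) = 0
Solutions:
 v(c) = C1 + C2*erf(sqrt(2)*c/2)


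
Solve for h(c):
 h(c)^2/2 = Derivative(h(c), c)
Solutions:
 h(c) = -2/(C1 + c)


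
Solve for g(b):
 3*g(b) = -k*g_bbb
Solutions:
 g(b) = C1*exp(3^(1/3)*b*(-1/k)^(1/3)) + C2*exp(b*(-1/k)^(1/3)*(-3^(1/3) + 3^(5/6)*I)/2) + C3*exp(-b*(-1/k)^(1/3)*(3^(1/3) + 3^(5/6)*I)/2)


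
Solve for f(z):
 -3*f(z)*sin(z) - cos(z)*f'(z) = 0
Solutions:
 f(z) = C1*cos(z)^3


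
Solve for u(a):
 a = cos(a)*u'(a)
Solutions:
 u(a) = C1 + Integral(a/cos(a), a)


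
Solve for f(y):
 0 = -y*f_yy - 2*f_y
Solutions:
 f(y) = C1 + C2/y


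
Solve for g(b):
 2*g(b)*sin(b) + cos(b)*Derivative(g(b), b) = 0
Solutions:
 g(b) = C1*cos(b)^2


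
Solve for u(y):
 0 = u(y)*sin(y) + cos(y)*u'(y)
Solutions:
 u(y) = C1*cos(y)


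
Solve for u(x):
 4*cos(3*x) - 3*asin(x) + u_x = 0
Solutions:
 u(x) = C1 + 3*x*asin(x) + 3*sqrt(1 - x^2) - 4*sin(3*x)/3


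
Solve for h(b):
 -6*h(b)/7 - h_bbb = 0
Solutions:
 h(b) = C3*exp(-6^(1/3)*7^(2/3)*b/7) + (C1*sin(2^(1/3)*3^(5/6)*7^(2/3)*b/14) + C2*cos(2^(1/3)*3^(5/6)*7^(2/3)*b/14))*exp(6^(1/3)*7^(2/3)*b/14)


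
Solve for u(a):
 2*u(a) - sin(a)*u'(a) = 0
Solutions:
 u(a) = C1*(cos(a) - 1)/(cos(a) + 1)


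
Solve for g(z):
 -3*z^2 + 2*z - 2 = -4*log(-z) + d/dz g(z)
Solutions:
 g(z) = C1 - z^3 + z^2 + 4*z*log(-z) - 6*z


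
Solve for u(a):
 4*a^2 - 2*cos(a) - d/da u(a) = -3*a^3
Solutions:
 u(a) = C1 + 3*a^4/4 + 4*a^3/3 - 2*sin(a)


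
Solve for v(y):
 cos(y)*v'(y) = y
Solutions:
 v(y) = C1 + Integral(y/cos(y), y)


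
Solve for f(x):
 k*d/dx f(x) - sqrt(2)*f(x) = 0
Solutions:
 f(x) = C1*exp(sqrt(2)*x/k)


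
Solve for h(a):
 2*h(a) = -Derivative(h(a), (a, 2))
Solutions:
 h(a) = C1*sin(sqrt(2)*a) + C2*cos(sqrt(2)*a)


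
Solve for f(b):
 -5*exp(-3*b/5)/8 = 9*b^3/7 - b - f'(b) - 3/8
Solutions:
 f(b) = C1 + 9*b^4/28 - b^2/2 - 3*b/8 - 25*exp(-3*b/5)/24


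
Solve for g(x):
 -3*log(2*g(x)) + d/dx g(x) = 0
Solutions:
 -Integral(1/(log(_y) + log(2)), (_y, g(x)))/3 = C1 - x


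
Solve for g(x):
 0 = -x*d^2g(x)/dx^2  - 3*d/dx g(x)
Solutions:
 g(x) = C1 + C2/x^2


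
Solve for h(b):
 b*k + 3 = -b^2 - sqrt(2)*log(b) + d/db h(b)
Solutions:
 h(b) = C1 + b^3/3 + b^2*k/2 + sqrt(2)*b*log(b) - sqrt(2)*b + 3*b


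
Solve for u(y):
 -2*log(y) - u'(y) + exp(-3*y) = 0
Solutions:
 u(y) = C1 - 2*y*log(y) + 2*y - exp(-3*y)/3


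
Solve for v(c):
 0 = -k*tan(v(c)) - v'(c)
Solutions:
 v(c) = pi - asin(C1*exp(-c*k))
 v(c) = asin(C1*exp(-c*k))


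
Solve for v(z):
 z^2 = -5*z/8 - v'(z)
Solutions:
 v(z) = C1 - z^3/3 - 5*z^2/16


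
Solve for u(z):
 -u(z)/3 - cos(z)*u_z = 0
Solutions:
 u(z) = C1*(sin(z) - 1)^(1/6)/(sin(z) + 1)^(1/6)


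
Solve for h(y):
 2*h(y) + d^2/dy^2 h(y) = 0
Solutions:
 h(y) = C1*sin(sqrt(2)*y) + C2*cos(sqrt(2)*y)


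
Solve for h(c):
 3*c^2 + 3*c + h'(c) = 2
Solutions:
 h(c) = C1 - c^3 - 3*c^2/2 + 2*c


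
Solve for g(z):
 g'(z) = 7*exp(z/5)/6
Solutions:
 g(z) = C1 + 35*exp(z/5)/6


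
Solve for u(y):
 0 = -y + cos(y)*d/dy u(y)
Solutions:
 u(y) = C1 + Integral(y/cos(y), y)


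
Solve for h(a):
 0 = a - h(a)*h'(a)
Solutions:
 h(a) = -sqrt(C1 + a^2)
 h(a) = sqrt(C1 + a^2)


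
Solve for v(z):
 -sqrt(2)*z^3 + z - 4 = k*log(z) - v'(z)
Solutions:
 v(z) = C1 + k*z*log(z) - k*z + sqrt(2)*z^4/4 - z^2/2 + 4*z


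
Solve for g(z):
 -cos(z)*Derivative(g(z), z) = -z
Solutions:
 g(z) = C1 + Integral(z/cos(z), z)


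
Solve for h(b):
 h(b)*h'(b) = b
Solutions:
 h(b) = -sqrt(C1 + b^2)
 h(b) = sqrt(C1 + b^2)


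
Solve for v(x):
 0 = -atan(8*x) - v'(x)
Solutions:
 v(x) = C1 - x*atan(8*x) + log(64*x^2 + 1)/16


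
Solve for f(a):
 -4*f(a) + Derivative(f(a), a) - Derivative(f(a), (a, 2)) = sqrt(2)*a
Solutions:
 f(a) = -sqrt(2)*a/4 + (C1*sin(sqrt(15)*a/2) + C2*cos(sqrt(15)*a/2))*exp(a/2) - sqrt(2)/16


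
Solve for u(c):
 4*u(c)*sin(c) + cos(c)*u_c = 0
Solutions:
 u(c) = C1*cos(c)^4


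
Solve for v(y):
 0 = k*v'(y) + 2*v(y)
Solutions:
 v(y) = C1*exp(-2*y/k)


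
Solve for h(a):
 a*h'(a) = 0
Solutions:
 h(a) = C1


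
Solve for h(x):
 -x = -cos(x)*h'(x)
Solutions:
 h(x) = C1 + Integral(x/cos(x), x)


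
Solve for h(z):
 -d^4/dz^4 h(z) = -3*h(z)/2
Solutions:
 h(z) = C1*exp(-2^(3/4)*3^(1/4)*z/2) + C2*exp(2^(3/4)*3^(1/4)*z/2) + C3*sin(2^(3/4)*3^(1/4)*z/2) + C4*cos(2^(3/4)*3^(1/4)*z/2)


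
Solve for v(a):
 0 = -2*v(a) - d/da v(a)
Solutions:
 v(a) = C1*exp(-2*a)


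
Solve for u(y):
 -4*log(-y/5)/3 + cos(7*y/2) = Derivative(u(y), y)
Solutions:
 u(y) = C1 - 4*y*log(-y)/3 + 4*y/3 + 4*y*log(5)/3 + 2*sin(7*y/2)/7


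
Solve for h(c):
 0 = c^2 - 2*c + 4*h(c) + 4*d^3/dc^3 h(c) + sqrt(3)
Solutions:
 h(c) = C3*exp(-c) - c^2/4 + c/2 + (C1*sin(sqrt(3)*c/2) + C2*cos(sqrt(3)*c/2))*exp(c/2) - sqrt(3)/4


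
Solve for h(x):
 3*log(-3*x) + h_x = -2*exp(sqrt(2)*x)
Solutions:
 h(x) = C1 - 3*x*log(-x) + 3*x*(1 - log(3)) - sqrt(2)*exp(sqrt(2)*x)


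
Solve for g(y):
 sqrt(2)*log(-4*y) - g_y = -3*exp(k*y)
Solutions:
 g(y) = C1 + sqrt(2)*y*log(-y) + sqrt(2)*y*(-1 + 2*log(2)) + Piecewise((3*exp(k*y)/k, Ne(k, 0)), (3*y, True))


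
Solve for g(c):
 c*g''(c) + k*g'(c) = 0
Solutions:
 g(c) = C1 + c^(1 - re(k))*(C2*sin(log(c)*Abs(im(k))) + C3*cos(log(c)*im(k)))


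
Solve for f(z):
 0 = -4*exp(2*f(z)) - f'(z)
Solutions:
 f(z) = log(-sqrt(-1/(C1 - 4*z))) - log(2)/2
 f(z) = log(-1/(C1 - 4*z))/2 - log(2)/2


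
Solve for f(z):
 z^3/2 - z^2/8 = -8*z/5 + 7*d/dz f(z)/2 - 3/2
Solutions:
 f(z) = C1 + z^4/28 - z^3/84 + 8*z^2/35 + 3*z/7


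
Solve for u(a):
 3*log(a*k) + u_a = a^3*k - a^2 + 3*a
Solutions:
 u(a) = C1 + a^4*k/4 - a^3/3 + 3*a^2/2 - 3*a*log(a*k) + 3*a


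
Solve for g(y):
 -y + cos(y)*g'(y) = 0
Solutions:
 g(y) = C1 + Integral(y/cos(y), y)


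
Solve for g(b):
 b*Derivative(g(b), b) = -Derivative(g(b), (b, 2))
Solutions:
 g(b) = C1 + C2*erf(sqrt(2)*b/2)


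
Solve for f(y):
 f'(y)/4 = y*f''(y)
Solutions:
 f(y) = C1 + C2*y^(5/4)


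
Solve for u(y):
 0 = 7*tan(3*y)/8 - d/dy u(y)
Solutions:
 u(y) = C1 - 7*log(cos(3*y))/24


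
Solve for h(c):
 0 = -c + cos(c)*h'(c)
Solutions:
 h(c) = C1 + Integral(c/cos(c), c)


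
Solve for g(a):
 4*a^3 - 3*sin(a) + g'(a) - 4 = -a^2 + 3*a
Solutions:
 g(a) = C1 - a^4 - a^3/3 + 3*a^2/2 + 4*a - 3*cos(a)


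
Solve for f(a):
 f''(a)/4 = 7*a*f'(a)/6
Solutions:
 f(a) = C1 + C2*erfi(sqrt(21)*a/3)


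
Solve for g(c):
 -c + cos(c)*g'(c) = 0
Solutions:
 g(c) = C1 + Integral(c/cos(c), c)


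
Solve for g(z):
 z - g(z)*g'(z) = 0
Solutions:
 g(z) = -sqrt(C1 + z^2)
 g(z) = sqrt(C1 + z^2)


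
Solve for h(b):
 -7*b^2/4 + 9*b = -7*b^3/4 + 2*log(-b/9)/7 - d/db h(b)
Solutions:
 h(b) = C1 - 7*b^4/16 + 7*b^3/12 - 9*b^2/2 + 2*b*log(-b)/7 + 2*b*(-2*log(3) - 1)/7


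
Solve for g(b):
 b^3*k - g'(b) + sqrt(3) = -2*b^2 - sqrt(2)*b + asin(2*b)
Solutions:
 g(b) = C1 + b^4*k/4 + 2*b^3/3 + sqrt(2)*b^2/2 - b*asin(2*b) + sqrt(3)*b - sqrt(1 - 4*b^2)/2


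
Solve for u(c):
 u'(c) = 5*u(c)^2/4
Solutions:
 u(c) = -4/(C1 + 5*c)


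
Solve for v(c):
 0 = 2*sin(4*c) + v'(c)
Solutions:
 v(c) = C1 + cos(4*c)/2


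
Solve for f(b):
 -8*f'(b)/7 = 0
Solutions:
 f(b) = C1


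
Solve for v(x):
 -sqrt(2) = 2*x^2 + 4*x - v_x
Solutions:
 v(x) = C1 + 2*x^3/3 + 2*x^2 + sqrt(2)*x


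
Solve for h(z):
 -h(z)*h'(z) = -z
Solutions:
 h(z) = -sqrt(C1 + z^2)
 h(z) = sqrt(C1 + z^2)


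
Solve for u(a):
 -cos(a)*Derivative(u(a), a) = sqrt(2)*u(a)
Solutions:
 u(a) = C1*(sin(a) - 1)^(sqrt(2)/2)/(sin(a) + 1)^(sqrt(2)/2)


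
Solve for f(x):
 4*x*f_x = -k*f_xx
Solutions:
 f(x) = C1 + C2*sqrt(k)*erf(sqrt(2)*x*sqrt(1/k))


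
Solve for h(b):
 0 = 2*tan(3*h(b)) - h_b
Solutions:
 h(b) = -asin(C1*exp(6*b))/3 + pi/3
 h(b) = asin(C1*exp(6*b))/3


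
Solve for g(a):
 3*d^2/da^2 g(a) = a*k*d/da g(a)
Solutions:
 g(a) = Piecewise((-sqrt(6)*sqrt(pi)*C1*erf(sqrt(6)*a*sqrt(-k)/6)/(2*sqrt(-k)) - C2, (k > 0) | (k < 0)), (-C1*a - C2, True))


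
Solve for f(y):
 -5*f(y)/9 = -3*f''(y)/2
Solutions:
 f(y) = C1*exp(-sqrt(30)*y/9) + C2*exp(sqrt(30)*y/9)


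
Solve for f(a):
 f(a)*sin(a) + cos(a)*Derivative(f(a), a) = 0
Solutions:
 f(a) = C1*cos(a)


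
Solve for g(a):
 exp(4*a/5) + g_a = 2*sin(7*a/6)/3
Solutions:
 g(a) = C1 - 5*exp(4*a/5)/4 - 4*cos(7*a/6)/7


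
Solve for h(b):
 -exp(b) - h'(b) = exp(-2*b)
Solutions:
 h(b) = C1 - exp(b) + exp(-2*b)/2


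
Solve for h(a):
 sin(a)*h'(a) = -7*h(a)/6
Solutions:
 h(a) = C1*(cos(a) + 1)^(7/12)/(cos(a) - 1)^(7/12)


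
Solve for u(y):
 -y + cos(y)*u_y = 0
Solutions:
 u(y) = C1 + Integral(y/cos(y), y)


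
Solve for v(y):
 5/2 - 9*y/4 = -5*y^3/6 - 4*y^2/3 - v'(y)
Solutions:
 v(y) = C1 - 5*y^4/24 - 4*y^3/9 + 9*y^2/8 - 5*y/2


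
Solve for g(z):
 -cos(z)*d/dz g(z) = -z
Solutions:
 g(z) = C1 + Integral(z/cos(z), z)


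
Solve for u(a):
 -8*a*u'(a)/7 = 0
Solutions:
 u(a) = C1


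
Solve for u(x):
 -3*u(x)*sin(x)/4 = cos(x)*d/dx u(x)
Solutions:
 u(x) = C1*cos(x)^(3/4)


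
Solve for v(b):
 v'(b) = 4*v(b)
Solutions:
 v(b) = C1*exp(4*b)


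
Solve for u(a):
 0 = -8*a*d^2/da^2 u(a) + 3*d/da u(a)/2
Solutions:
 u(a) = C1 + C2*a^(19/16)


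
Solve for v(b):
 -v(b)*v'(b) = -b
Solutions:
 v(b) = -sqrt(C1 + b^2)
 v(b) = sqrt(C1 + b^2)


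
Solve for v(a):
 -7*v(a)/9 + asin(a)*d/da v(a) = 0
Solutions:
 v(a) = C1*exp(7*Integral(1/asin(a), a)/9)


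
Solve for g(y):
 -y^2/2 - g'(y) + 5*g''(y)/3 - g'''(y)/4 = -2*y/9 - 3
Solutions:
 g(y) = C1 + C2*exp(2*y/3) + C3*exp(6*y) - y^3/6 - 13*y^2/18 + 91*y/108


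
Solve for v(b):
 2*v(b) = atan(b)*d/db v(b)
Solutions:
 v(b) = C1*exp(2*Integral(1/atan(b), b))


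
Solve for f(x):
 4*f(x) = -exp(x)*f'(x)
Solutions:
 f(x) = C1*exp(4*exp(-x))


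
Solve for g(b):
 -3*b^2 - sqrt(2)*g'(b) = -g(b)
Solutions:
 g(b) = C1*exp(sqrt(2)*b/2) + 3*b^2 + 6*sqrt(2)*b + 12


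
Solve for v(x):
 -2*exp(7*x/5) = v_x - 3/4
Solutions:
 v(x) = C1 + 3*x/4 - 10*exp(7*x/5)/7


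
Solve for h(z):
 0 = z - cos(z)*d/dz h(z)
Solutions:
 h(z) = C1 + Integral(z/cos(z), z)


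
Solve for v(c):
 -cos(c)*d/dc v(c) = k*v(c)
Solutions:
 v(c) = C1*exp(k*(log(sin(c) - 1) - log(sin(c) + 1))/2)


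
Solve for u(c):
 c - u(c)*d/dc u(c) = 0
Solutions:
 u(c) = -sqrt(C1 + c^2)
 u(c) = sqrt(C1 + c^2)


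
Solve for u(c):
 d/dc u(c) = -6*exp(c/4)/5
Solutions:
 u(c) = C1 - 24*exp(c/4)/5


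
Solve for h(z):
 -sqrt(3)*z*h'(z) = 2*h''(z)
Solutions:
 h(z) = C1 + C2*erf(3^(1/4)*z/2)


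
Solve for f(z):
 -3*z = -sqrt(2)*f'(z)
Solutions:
 f(z) = C1 + 3*sqrt(2)*z^2/4


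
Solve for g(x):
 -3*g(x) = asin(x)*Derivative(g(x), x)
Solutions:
 g(x) = C1*exp(-3*Integral(1/asin(x), x))


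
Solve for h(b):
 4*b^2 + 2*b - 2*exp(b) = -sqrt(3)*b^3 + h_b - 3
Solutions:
 h(b) = C1 + sqrt(3)*b^4/4 + 4*b^3/3 + b^2 + 3*b - 2*exp(b)


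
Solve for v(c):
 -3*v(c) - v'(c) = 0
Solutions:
 v(c) = C1*exp(-3*c)


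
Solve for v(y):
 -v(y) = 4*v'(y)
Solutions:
 v(y) = C1*exp(-y/4)


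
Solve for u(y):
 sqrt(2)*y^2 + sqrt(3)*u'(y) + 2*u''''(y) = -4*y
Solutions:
 u(y) = C1 + C4*exp(-2^(2/3)*3^(1/6)*y/2) - sqrt(6)*y^3/9 - 2*sqrt(3)*y^2/3 + (C2*sin(6^(2/3)*y/4) + C3*cos(6^(2/3)*y/4))*exp(2^(2/3)*3^(1/6)*y/4)


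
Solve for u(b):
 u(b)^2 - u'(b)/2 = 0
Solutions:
 u(b) = -1/(C1 + 2*b)


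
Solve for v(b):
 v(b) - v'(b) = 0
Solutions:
 v(b) = C1*exp(b)


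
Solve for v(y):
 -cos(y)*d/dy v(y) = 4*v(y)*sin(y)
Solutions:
 v(y) = C1*cos(y)^4


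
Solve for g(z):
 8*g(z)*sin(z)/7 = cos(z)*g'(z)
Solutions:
 g(z) = C1/cos(z)^(8/7)


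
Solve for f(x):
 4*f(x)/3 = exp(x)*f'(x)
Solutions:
 f(x) = C1*exp(-4*exp(-x)/3)


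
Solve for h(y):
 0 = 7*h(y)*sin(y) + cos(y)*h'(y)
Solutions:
 h(y) = C1*cos(y)^7


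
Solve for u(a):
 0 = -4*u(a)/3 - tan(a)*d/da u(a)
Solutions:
 u(a) = C1/sin(a)^(4/3)


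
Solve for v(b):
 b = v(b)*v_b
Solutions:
 v(b) = -sqrt(C1 + b^2)
 v(b) = sqrt(C1 + b^2)


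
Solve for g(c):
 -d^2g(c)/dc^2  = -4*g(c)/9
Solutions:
 g(c) = C1*exp(-2*c/3) + C2*exp(2*c/3)


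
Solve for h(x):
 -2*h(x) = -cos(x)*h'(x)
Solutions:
 h(x) = C1*(sin(x) + 1)/(sin(x) - 1)


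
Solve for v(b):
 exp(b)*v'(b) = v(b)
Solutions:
 v(b) = C1*exp(-exp(-b))


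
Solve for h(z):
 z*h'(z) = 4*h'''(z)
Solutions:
 h(z) = C1 + Integral(C2*airyai(2^(1/3)*z/2) + C3*airybi(2^(1/3)*z/2), z)


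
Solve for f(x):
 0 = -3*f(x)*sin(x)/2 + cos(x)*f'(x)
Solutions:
 f(x) = C1/cos(x)^(3/2)


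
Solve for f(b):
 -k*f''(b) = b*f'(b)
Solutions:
 f(b) = C1 + C2*sqrt(k)*erf(sqrt(2)*b*sqrt(1/k)/2)


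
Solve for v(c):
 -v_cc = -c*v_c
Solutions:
 v(c) = C1 + C2*erfi(sqrt(2)*c/2)


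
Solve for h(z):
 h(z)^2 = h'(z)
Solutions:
 h(z) = -1/(C1 + z)


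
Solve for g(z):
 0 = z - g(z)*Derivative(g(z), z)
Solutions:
 g(z) = -sqrt(C1 + z^2)
 g(z) = sqrt(C1 + z^2)


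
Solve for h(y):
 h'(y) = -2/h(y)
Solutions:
 h(y) = -sqrt(C1 - 4*y)
 h(y) = sqrt(C1 - 4*y)


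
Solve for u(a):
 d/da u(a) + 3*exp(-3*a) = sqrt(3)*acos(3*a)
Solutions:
 u(a) = C1 + sqrt(3)*a*acos(3*a) - sqrt(3)*sqrt(1 - 9*a^2)/3 + exp(-3*a)


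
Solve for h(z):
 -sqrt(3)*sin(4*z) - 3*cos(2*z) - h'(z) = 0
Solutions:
 h(z) = C1 - 3*sin(2*z)/2 + sqrt(3)*cos(4*z)/4


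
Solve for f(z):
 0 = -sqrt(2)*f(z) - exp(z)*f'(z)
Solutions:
 f(z) = C1*exp(sqrt(2)*exp(-z))


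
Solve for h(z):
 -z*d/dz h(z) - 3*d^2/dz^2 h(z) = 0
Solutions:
 h(z) = C1 + C2*erf(sqrt(6)*z/6)


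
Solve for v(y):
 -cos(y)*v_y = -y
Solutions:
 v(y) = C1 + Integral(y/cos(y), y)


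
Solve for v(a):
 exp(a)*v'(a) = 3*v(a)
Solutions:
 v(a) = C1*exp(-3*exp(-a))


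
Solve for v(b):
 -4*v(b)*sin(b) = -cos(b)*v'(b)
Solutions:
 v(b) = C1/cos(b)^4


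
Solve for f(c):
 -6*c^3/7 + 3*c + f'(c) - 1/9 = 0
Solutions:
 f(c) = C1 + 3*c^4/14 - 3*c^2/2 + c/9


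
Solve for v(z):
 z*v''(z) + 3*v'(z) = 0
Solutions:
 v(z) = C1 + C2/z^2


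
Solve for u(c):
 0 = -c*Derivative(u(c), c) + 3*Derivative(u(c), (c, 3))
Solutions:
 u(c) = C1 + Integral(C2*airyai(3^(2/3)*c/3) + C3*airybi(3^(2/3)*c/3), c)


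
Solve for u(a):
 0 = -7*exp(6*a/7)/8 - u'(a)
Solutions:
 u(a) = C1 - 49*exp(6*a/7)/48


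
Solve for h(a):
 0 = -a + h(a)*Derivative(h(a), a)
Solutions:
 h(a) = -sqrt(C1 + a^2)
 h(a) = sqrt(C1 + a^2)


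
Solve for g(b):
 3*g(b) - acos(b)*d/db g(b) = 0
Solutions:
 g(b) = C1*exp(3*Integral(1/acos(b), b))


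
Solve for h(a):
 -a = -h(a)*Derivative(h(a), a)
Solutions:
 h(a) = -sqrt(C1 + a^2)
 h(a) = sqrt(C1 + a^2)


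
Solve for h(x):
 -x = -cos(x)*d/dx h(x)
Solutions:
 h(x) = C1 + Integral(x/cos(x), x)


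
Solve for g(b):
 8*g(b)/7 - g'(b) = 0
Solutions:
 g(b) = C1*exp(8*b/7)


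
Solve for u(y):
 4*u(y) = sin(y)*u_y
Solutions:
 u(y) = C1*(cos(y)^2 - 2*cos(y) + 1)/(cos(y)^2 + 2*cos(y) + 1)


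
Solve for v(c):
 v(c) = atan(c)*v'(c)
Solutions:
 v(c) = C1*exp(Integral(1/atan(c), c))


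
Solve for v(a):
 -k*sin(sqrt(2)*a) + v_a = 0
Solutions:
 v(a) = C1 - sqrt(2)*k*cos(sqrt(2)*a)/2


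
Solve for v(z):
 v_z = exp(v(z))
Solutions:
 v(z) = log(-1/(C1 + z))


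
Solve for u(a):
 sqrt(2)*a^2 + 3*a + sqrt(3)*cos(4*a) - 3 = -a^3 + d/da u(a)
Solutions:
 u(a) = C1 + a^4/4 + sqrt(2)*a^3/3 + 3*a^2/2 - 3*a + sqrt(3)*sin(4*a)/4


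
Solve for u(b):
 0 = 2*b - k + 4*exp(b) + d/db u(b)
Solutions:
 u(b) = C1 - b^2 + b*k - 4*exp(b)


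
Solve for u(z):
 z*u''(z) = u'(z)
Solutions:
 u(z) = C1 + C2*z^2


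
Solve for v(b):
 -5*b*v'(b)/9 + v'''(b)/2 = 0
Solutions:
 v(b) = C1 + Integral(C2*airyai(30^(1/3)*b/3) + C3*airybi(30^(1/3)*b/3), b)


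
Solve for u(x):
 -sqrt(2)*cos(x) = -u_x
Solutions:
 u(x) = C1 + sqrt(2)*sin(x)


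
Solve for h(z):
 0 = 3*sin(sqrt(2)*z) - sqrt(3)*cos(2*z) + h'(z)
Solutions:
 h(z) = C1 + sqrt(3)*sin(2*z)/2 + 3*sqrt(2)*cos(sqrt(2)*z)/2


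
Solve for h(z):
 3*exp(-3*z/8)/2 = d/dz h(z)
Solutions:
 h(z) = C1 - 4*exp(-3*z/8)


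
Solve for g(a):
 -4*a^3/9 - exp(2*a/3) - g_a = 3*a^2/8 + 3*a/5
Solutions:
 g(a) = C1 - a^4/9 - a^3/8 - 3*a^2/10 - 3*exp(2*a/3)/2


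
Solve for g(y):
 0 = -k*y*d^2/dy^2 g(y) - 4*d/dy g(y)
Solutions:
 g(y) = C1 + y^(((re(k) - 4)*re(k) + im(k)^2)/(re(k)^2 + im(k)^2))*(C2*sin(4*log(y)*Abs(im(k))/(re(k)^2 + im(k)^2)) + C3*cos(4*log(y)*im(k)/(re(k)^2 + im(k)^2)))


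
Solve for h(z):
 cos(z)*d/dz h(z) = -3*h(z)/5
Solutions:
 h(z) = C1*(sin(z) - 1)^(3/10)/(sin(z) + 1)^(3/10)


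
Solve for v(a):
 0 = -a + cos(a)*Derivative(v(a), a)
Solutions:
 v(a) = C1 + Integral(a/cos(a), a)


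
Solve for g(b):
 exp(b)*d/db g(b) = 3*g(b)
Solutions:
 g(b) = C1*exp(-3*exp(-b))


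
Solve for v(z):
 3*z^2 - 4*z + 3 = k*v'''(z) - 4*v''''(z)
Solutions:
 v(z) = C1 + C2*z + C3*z^2 + C4*exp(k*z/4) + z^5/(20*k) + z^4*(-1/6 + 1/k)/k + z^3*(1/2 - 8/(3*k) + 16/k^2)/k


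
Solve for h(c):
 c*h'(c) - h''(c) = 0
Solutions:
 h(c) = C1 + C2*erfi(sqrt(2)*c/2)


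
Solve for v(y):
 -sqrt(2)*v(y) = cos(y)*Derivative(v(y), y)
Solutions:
 v(y) = C1*(sin(y) - 1)^(sqrt(2)/2)/(sin(y) + 1)^(sqrt(2)/2)


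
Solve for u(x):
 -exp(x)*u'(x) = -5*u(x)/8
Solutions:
 u(x) = C1*exp(-5*exp(-x)/8)


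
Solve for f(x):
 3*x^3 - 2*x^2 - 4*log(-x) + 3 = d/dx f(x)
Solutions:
 f(x) = C1 + 3*x^4/4 - 2*x^3/3 - 4*x*log(-x) + 7*x


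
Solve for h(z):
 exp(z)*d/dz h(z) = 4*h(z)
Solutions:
 h(z) = C1*exp(-4*exp(-z))


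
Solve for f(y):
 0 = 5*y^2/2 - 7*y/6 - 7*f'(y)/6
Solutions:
 f(y) = C1 + 5*y^3/7 - y^2/2


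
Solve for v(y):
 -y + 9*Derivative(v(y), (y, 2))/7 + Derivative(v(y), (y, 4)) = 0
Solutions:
 v(y) = C1 + C2*y + C3*sin(3*sqrt(7)*y/7) + C4*cos(3*sqrt(7)*y/7) + 7*y^3/54


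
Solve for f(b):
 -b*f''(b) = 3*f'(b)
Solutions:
 f(b) = C1 + C2/b^2


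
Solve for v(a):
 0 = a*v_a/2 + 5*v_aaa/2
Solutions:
 v(a) = C1 + Integral(C2*airyai(-5^(2/3)*a/5) + C3*airybi(-5^(2/3)*a/5), a)


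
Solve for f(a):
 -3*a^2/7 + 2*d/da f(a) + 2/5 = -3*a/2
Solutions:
 f(a) = C1 + a^3/14 - 3*a^2/8 - a/5


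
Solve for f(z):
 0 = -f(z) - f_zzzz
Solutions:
 f(z) = (C1*sin(sqrt(2)*z/2) + C2*cos(sqrt(2)*z/2))*exp(-sqrt(2)*z/2) + (C3*sin(sqrt(2)*z/2) + C4*cos(sqrt(2)*z/2))*exp(sqrt(2)*z/2)


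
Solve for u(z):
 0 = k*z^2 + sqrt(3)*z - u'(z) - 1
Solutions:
 u(z) = C1 + k*z^3/3 + sqrt(3)*z^2/2 - z


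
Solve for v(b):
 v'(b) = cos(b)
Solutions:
 v(b) = C1 + sin(b)


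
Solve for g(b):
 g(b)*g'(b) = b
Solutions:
 g(b) = -sqrt(C1 + b^2)
 g(b) = sqrt(C1 + b^2)


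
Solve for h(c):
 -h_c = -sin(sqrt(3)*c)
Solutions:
 h(c) = C1 - sqrt(3)*cos(sqrt(3)*c)/3


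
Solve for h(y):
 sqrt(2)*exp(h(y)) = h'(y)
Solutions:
 h(y) = log(-1/(C1 + sqrt(2)*y))


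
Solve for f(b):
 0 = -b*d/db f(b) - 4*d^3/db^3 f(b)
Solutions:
 f(b) = C1 + Integral(C2*airyai(-2^(1/3)*b/2) + C3*airybi(-2^(1/3)*b/2), b)


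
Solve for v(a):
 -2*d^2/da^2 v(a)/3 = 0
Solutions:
 v(a) = C1 + C2*a


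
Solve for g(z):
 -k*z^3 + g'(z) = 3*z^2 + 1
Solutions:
 g(z) = C1 + k*z^4/4 + z^3 + z


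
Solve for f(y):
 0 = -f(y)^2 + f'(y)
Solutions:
 f(y) = -1/(C1 + y)


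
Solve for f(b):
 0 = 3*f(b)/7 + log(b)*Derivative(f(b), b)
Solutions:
 f(b) = C1*exp(-3*li(b)/7)


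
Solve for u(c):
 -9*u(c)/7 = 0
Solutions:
 u(c) = 0


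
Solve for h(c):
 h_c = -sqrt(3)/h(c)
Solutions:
 h(c) = -sqrt(C1 - 2*sqrt(3)*c)
 h(c) = sqrt(C1 - 2*sqrt(3)*c)


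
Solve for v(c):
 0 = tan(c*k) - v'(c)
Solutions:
 v(c) = C1 + Piecewise((-log(cos(c*k))/k, Ne(k, 0)), (0, True))


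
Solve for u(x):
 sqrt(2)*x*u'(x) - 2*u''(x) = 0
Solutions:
 u(x) = C1 + C2*erfi(2^(1/4)*x/2)


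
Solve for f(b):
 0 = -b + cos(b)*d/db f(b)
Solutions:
 f(b) = C1 + Integral(b/cos(b), b)


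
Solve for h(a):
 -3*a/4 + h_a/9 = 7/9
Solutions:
 h(a) = C1 + 27*a^2/8 + 7*a


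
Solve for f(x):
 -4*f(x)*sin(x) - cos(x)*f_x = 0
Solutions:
 f(x) = C1*cos(x)^4


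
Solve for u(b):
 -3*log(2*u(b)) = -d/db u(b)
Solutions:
 -Integral(1/(log(_y) + log(2)), (_y, u(b)))/3 = C1 - b


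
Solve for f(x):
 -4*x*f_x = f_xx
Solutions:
 f(x) = C1 + C2*erf(sqrt(2)*x)


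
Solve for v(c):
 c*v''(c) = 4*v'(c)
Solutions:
 v(c) = C1 + C2*c^5


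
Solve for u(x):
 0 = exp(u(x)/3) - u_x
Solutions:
 u(x) = 3*log(-1/(C1 + x)) + 3*log(3)


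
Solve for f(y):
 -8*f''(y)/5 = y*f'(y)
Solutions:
 f(y) = C1 + C2*erf(sqrt(5)*y/4)


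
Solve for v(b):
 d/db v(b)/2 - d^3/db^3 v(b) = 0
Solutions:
 v(b) = C1 + C2*exp(-sqrt(2)*b/2) + C3*exp(sqrt(2)*b/2)


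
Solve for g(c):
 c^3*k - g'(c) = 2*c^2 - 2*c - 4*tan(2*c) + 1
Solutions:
 g(c) = C1 + c^4*k/4 - 2*c^3/3 + c^2 - c - 2*log(cos(2*c))


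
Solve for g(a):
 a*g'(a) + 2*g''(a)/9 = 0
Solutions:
 g(a) = C1 + C2*erf(3*a/2)


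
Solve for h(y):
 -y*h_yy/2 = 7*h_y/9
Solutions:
 h(y) = C1 + C2/y^(5/9)


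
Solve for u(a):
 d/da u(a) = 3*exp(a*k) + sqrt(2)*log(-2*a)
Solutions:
 u(a) = C1 + sqrt(2)*a*log(-a) + sqrt(2)*a*(-1 + log(2)) + Piecewise((3*exp(a*k)/k, Ne(k, 0)), (3*a, True))


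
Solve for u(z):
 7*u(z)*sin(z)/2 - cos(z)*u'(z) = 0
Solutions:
 u(z) = C1/cos(z)^(7/2)


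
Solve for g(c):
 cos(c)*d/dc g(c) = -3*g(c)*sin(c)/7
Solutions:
 g(c) = C1*cos(c)^(3/7)


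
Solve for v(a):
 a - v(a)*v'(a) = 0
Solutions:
 v(a) = -sqrt(C1 + a^2)
 v(a) = sqrt(C1 + a^2)


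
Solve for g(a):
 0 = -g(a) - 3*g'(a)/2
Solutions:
 g(a) = C1*exp(-2*a/3)


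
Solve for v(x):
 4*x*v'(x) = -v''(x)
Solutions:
 v(x) = C1 + C2*erf(sqrt(2)*x)


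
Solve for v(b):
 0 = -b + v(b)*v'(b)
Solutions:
 v(b) = -sqrt(C1 + b^2)
 v(b) = sqrt(C1 + b^2)


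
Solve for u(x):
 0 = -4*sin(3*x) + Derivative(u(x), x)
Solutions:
 u(x) = C1 - 4*cos(3*x)/3


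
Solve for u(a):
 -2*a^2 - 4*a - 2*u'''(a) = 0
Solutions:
 u(a) = C1 + C2*a + C3*a^2 - a^5/60 - a^4/12


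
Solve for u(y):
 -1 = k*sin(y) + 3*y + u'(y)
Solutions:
 u(y) = C1 + k*cos(y) - 3*y^2/2 - y


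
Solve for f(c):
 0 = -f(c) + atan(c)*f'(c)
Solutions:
 f(c) = C1*exp(Integral(1/atan(c), c))


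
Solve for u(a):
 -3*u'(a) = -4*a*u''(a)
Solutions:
 u(a) = C1 + C2*a^(7/4)


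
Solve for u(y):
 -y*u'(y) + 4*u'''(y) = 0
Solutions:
 u(y) = C1 + Integral(C2*airyai(2^(1/3)*y/2) + C3*airybi(2^(1/3)*y/2), y)


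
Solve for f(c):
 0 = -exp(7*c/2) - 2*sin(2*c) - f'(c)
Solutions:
 f(c) = C1 - 2*exp(7*c/2)/7 + cos(2*c)


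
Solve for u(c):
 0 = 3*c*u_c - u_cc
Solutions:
 u(c) = C1 + C2*erfi(sqrt(6)*c/2)


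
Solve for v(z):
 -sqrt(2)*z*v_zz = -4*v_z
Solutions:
 v(z) = C1 + C2*z^(1 + 2*sqrt(2))


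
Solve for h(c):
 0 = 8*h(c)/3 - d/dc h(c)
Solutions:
 h(c) = C1*exp(8*c/3)


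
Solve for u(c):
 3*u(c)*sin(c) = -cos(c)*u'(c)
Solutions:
 u(c) = C1*cos(c)^3


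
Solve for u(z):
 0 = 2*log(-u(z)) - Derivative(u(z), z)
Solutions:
 -li(-u(z)) = C1 + 2*z


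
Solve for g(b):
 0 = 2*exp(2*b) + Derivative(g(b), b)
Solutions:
 g(b) = C1 - exp(2*b)


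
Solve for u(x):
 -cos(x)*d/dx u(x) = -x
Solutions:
 u(x) = C1 + Integral(x/cos(x), x)


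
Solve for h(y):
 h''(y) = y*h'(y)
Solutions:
 h(y) = C1 + C2*erfi(sqrt(2)*y/2)


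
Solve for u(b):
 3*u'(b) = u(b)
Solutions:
 u(b) = C1*exp(b/3)


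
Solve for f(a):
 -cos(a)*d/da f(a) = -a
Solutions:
 f(a) = C1 + Integral(a/cos(a), a)


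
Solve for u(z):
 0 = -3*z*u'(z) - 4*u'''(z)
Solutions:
 u(z) = C1 + Integral(C2*airyai(-6^(1/3)*z/2) + C3*airybi(-6^(1/3)*z/2), z)


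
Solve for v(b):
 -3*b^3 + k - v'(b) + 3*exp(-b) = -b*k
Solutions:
 v(b) = C1 - 3*b^4/4 + b^2*k/2 + b*k - 3*exp(-b)


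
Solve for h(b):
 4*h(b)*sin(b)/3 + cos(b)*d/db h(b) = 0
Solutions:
 h(b) = C1*cos(b)^(4/3)


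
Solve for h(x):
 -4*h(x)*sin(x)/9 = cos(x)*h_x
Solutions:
 h(x) = C1*cos(x)^(4/9)


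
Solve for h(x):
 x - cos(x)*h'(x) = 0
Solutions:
 h(x) = C1 + Integral(x/cos(x), x)


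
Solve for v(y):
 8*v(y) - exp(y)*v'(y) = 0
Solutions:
 v(y) = C1*exp(-8*exp(-y))


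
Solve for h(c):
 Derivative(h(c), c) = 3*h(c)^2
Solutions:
 h(c) = -1/(C1 + 3*c)


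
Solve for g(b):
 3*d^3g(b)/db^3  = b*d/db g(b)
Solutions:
 g(b) = C1 + Integral(C2*airyai(3^(2/3)*b/3) + C3*airybi(3^(2/3)*b/3), b)


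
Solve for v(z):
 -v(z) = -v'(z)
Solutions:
 v(z) = C1*exp(z)


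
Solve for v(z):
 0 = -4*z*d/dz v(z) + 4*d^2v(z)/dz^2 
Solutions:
 v(z) = C1 + C2*erfi(sqrt(2)*z/2)


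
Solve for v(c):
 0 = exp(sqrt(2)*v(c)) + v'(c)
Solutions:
 v(c) = sqrt(2)*(2*log(1/(C1 + c)) - log(2))/4


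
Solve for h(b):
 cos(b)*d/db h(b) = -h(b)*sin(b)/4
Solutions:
 h(b) = C1*cos(b)^(1/4)


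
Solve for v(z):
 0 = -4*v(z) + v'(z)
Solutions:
 v(z) = C1*exp(4*z)


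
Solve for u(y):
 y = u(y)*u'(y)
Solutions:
 u(y) = -sqrt(C1 + y^2)
 u(y) = sqrt(C1 + y^2)


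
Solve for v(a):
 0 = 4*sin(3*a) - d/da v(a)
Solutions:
 v(a) = C1 - 4*cos(3*a)/3


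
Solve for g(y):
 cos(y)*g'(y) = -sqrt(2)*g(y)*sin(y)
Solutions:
 g(y) = C1*cos(y)^(sqrt(2))


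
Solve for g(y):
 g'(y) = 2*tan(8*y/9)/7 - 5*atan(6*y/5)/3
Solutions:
 g(y) = C1 - 5*y*atan(6*y/5)/3 + 25*log(36*y^2 + 25)/36 - 9*log(cos(8*y/9))/28


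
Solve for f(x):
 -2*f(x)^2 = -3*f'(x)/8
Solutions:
 f(x) = -3/(C1 + 16*x)


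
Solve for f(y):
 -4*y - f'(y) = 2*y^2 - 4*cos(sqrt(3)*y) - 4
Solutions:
 f(y) = C1 - 2*y^3/3 - 2*y^2 + 4*y + 4*sqrt(3)*sin(sqrt(3)*y)/3


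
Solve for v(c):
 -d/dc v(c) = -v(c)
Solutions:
 v(c) = C1*exp(c)


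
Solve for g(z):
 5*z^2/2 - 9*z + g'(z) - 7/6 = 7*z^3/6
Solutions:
 g(z) = C1 + 7*z^4/24 - 5*z^3/6 + 9*z^2/2 + 7*z/6


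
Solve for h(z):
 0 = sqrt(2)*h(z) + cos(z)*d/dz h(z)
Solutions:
 h(z) = C1*(sin(z) - 1)^(sqrt(2)/2)/(sin(z) + 1)^(sqrt(2)/2)


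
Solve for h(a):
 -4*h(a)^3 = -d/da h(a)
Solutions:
 h(a) = -sqrt(2)*sqrt(-1/(C1 + 4*a))/2
 h(a) = sqrt(2)*sqrt(-1/(C1 + 4*a))/2


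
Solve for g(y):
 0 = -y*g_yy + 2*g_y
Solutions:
 g(y) = C1 + C2*y^3


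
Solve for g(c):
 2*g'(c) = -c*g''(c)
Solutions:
 g(c) = C1 + C2/c


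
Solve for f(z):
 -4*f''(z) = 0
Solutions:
 f(z) = C1 + C2*z


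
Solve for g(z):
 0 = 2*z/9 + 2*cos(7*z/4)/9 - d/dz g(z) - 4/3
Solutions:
 g(z) = C1 + z^2/9 - 4*z/3 + 8*sin(7*z/4)/63


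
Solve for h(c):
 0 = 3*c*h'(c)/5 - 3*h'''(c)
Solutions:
 h(c) = C1 + Integral(C2*airyai(5^(2/3)*c/5) + C3*airybi(5^(2/3)*c/5), c)


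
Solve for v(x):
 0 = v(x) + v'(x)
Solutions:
 v(x) = C1*exp(-x)


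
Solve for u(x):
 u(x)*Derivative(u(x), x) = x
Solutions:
 u(x) = -sqrt(C1 + x^2)
 u(x) = sqrt(C1 + x^2)


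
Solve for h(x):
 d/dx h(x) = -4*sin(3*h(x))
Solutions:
 h(x) = -acos((-C1 - exp(24*x))/(C1 - exp(24*x)))/3 + 2*pi/3
 h(x) = acos((-C1 - exp(24*x))/(C1 - exp(24*x)))/3


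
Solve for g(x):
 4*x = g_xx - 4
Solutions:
 g(x) = C1 + C2*x + 2*x^3/3 + 2*x^2


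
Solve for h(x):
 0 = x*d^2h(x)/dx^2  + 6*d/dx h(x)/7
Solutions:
 h(x) = C1 + C2*x^(1/7)


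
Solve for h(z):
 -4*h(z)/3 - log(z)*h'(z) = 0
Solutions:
 h(z) = C1*exp(-4*li(z)/3)


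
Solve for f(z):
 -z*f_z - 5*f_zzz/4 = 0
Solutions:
 f(z) = C1 + Integral(C2*airyai(-10^(2/3)*z/5) + C3*airybi(-10^(2/3)*z/5), z)


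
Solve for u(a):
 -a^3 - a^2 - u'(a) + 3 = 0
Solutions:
 u(a) = C1 - a^4/4 - a^3/3 + 3*a


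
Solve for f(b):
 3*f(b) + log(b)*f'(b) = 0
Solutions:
 f(b) = C1*exp(-3*li(b))


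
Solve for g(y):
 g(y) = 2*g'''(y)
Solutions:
 g(y) = C3*exp(2^(2/3)*y/2) + (C1*sin(2^(2/3)*sqrt(3)*y/4) + C2*cos(2^(2/3)*sqrt(3)*y/4))*exp(-2^(2/3)*y/4)


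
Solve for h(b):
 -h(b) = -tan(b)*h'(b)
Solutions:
 h(b) = C1*sin(b)


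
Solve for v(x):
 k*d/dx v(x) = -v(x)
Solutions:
 v(x) = C1*exp(-x/k)


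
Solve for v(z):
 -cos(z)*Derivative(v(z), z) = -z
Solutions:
 v(z) = C1 + Integral(z/cos(z), z)


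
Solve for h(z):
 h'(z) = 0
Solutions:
 h(z) = C1


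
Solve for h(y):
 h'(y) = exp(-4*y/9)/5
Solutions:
 h(y) = C1 - 9*exp(-4*y/9)/20


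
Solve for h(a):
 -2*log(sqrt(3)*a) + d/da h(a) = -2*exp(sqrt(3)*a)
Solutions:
 h(a) = C1 + 2*a*log(a) + a*(-2 + log(3)) - 2*sqrt(3)*exp(sqrt(3)*a)/3


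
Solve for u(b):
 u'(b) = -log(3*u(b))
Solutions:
 Integral(1/(log(_y) + log(3)), (_y, u(b))) = C1 - b


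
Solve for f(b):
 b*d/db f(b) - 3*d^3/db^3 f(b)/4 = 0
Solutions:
 f(b) = C1 + Integral(C2*airyai(6^(2/3)*b/3) + C3*airybi(6^(2/3)*b/3), b)


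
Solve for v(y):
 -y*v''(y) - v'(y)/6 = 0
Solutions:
 v(y) = C1 + C2*y^(5/6)


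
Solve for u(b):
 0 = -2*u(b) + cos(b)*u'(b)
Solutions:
 u(b) = C1*(sin(b) + 1)/(sin(b) - 1)


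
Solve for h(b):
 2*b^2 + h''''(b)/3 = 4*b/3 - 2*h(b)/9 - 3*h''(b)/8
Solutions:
 h(b) = -9*b^2 + 6*b + (C1*sin(2^(1/4)*3^(3/4)*b*cos(atan(sqrt(807)/27)/2)/3) + C2*cos(2^(1/4)*3^(3/4)*b*cos(atan(sqrt(807)/27)/2)/3))*exp(-2^(1/4)*3^(3/4)*b*sin(atan(sqrt(807)/27)/2)/3) + (C3*sin(2^(1/4)*3^(3/4)*b*cos(atan(sqrt(807)/27)/2)/3) + C4*cos(2^(1/4)*3^(3/4)*b*cos(atan(sqrt(807)/27)/2)/3))*exp(2^(1/4)*3^(3/4)*b*sin(atan(sqrt(807)/27)/2)/3) + 243/8


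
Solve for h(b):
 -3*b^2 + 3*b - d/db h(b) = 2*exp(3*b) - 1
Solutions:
 h(b) = C1 - b^3 + 3*b^2/2 + b - 2*exp(3*b)/3


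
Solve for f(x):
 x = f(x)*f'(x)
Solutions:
 f(x) = -sqrt(C1 + x^2)
 f(x) = sqrt(C1 + x^2)


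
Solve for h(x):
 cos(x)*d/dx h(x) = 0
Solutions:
 h(x) = C1


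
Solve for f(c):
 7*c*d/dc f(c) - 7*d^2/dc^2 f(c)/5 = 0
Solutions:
 f(c) = C1 + C2*erfi(sqrt(10)*c/2)


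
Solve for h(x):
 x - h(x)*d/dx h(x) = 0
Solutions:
 h(x) = -sqrt(C1 + x^2)
 h(x) = sqrt(C1 + x^2)


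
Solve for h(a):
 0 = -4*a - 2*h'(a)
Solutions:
 h(a) = C1 - a^2


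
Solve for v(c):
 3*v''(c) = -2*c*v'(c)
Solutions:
 v(c) = C1 + C2*erf(sqrt(3)*c/3)


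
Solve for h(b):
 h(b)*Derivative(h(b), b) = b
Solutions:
 h(b) = -sqrt(C1 + b^2)
 h(b) = sqrt(C1 + b^2)


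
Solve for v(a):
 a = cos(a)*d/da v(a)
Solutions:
 v(a) = C1 + Integral(a/cos(a), a)


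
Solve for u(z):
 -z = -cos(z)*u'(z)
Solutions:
 u(z) = C1 + Integral(z/cos(z), z)


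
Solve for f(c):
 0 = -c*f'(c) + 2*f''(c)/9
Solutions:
 f(c) = C1 + C2*erfi(3*c/2)


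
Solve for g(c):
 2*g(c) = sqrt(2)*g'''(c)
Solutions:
 g(c) = C3*exp(2^(1/6)*c) + (C1*sin(2^(1/6)*sqrt(3)*c/2) + C2*cos(2^(1/6)*sqrt(3)*c/2))*exp(-2^(1/6)*c/2)


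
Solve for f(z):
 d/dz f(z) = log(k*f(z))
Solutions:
 li(k*f(z))/k = C1 + z


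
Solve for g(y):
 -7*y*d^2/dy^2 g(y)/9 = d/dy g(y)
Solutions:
 g(y) = C1 + C2/y^(2/7)


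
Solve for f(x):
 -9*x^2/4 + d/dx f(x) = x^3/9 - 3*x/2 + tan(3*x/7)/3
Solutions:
 f(x) = C1 + x^4/36 + 3*x^3/4 - 3*x^2/4 - 7*log(cos(3*x/7))/9


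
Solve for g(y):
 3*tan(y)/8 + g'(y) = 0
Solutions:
 g(y) = C1 + 3*log(cos(y))/8


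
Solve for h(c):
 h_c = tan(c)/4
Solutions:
 h(c) = C1 - log(cos(c))/4


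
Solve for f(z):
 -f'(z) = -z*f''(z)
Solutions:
 f(z) = C1 + C2*z^2


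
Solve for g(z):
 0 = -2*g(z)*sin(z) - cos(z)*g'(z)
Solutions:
 g(z) = C1*cos(z)^2


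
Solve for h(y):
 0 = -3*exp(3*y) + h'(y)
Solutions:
 h(y) = C1 + exp(3*y)


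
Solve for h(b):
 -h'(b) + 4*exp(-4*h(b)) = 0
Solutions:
 h(b) = log(-I*(C1 + 16*b)^(1/4))
 h(b) = log(I*(C1 + 16*b)^(1/4))
 h(b) = log(-(C1 + 16*b)^(1/4))
 h(b) = log(C1 + 16*b)/4


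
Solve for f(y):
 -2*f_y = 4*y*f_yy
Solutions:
 f(y) = C1 + C2*sqrt(y)


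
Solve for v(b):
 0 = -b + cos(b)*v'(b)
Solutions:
 v(b) = C1 + Integral(b/cos(b), b)


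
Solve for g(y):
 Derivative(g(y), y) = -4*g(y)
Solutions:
 g(y) = C1*exp(-4*y)


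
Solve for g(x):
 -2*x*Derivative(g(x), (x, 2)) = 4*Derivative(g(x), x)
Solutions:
 g(x) = C1 + C2/x


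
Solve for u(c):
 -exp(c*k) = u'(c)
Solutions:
 u(c) = C1 - exp(c*k)/k


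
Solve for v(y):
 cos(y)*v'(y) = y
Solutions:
 v(y) = C1 + Integral(y/cos(y), y)


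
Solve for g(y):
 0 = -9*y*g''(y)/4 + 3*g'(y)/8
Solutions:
 g(y) = C1 + C2*y^(7/6)


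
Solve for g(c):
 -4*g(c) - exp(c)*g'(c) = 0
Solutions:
 g(c) = C1*exp(4*exp(-c))


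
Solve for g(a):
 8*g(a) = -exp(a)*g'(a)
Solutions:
 g(a) = C1*exp(8*exp(-a))


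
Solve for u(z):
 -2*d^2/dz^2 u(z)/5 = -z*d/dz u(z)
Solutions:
 u(z) = C1 + C2*erfi(sqrt(5)*z/2)


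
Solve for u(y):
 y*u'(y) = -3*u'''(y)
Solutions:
 u(y) = C1 + Integral(C2*airyai(-3^(2/3)*y/3) + C3*airybi(-3^(2/3)*y/3), y)


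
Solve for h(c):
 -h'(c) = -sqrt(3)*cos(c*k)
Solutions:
 h(c) = C1 + sqrt(3)*sin(c*k)/k


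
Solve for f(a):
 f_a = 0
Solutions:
 f(a) = C1


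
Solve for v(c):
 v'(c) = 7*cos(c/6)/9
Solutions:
 v(c) = C1 + 14*sin(c/6)/3


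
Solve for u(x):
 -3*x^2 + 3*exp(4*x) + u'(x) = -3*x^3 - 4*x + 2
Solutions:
 u(x) = C1 - 3*x^4/4 + x^3 - 2*x^2 + 2*x - 3*exp(4*x)/4


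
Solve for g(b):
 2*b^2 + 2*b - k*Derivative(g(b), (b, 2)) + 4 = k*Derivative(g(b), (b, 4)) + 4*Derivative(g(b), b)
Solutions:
 g(b) = C1 + C2*exp(b*(3^(1/3)*(sqrt(3)*sqrt(1 + 108/k^2) + 18/k)^(1/3)/6 - 3^(5/6)*I*(sqrt(3)*sqrt(1 + 108/k^2) + 18/k)^(1/3)/6 + 2/((-3^(1/3) + 3^(5/6)*I)*(sqrt(3)*sqrt(1 + 108/k^2) + 18/k)^(1/3)))) + C3*exp(b*(3^(1/3)*(sqrt(3)*sqrt(1 + 108/k^2) + 18/k)^(1/3)/6 + 3^(5/6)*I*(sqrt(3)*sqrt(1 + 108/k^2) + 18/k)^(1/3)/6 - 2/((3^(1/3) + 3^(5/6)*I)*(sqrt(3)*sqrt(1 + 108/k^2) + 18/k)^(1/3)))) + C4*exp(3^(1/3)*b*(-(sqrt(3)*sqrt(1 + 108/k^2) + 18/k)^(1/3) + 3^(1/3)/(sqrt(3)*sqrt(1 + 108/k^2) + 18/k)^(1/3))/3) + b^3/6 - b^2*k/8 + b^2/4 + b*k^2/16 - b*k/8 + b


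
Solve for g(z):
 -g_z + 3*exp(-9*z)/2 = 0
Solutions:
 g(z) = C1 - exp(-9*z)/6


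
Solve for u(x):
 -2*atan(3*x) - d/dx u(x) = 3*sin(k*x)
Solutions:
 u(x) = C1 - 2*x*atan(3*x) - 3*Piecewise((-cos(k*x)/k, Ne(k, 0)), (0, True)) + log(9*x^2 + 1)/3


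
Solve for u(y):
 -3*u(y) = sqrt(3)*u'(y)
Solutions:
 u(y) = C1*exp(-sqrt(3)*y)


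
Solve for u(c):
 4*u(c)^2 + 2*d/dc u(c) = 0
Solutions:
 u(c) = 1/(C1 + 2*c)


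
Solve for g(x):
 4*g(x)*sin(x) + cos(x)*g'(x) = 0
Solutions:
 g(x) = C1*cos(x)^4


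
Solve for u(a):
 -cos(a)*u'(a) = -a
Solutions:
 u(a) = C1 + Integral(a/cos(a), a)


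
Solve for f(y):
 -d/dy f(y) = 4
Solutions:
 f(y) = C1 - 4*y


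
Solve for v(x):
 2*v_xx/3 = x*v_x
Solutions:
 v(x) = C1 + C2*erfi(sqrt(3)*x/2)


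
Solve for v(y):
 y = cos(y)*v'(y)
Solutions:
 v(y) = C1 + Integral(y/cos(y), y)


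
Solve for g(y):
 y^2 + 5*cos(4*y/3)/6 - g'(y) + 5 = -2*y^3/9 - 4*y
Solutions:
 g(y) = C1 + y^4/18 + y^3/3 + 2*y^2 + 5*y + 5*sin(4*y/3)/8


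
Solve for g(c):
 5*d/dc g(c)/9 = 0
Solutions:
 g(c) = C1


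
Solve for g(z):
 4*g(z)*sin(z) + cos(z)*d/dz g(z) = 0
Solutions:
 g(z) = C1*cos(z)^4


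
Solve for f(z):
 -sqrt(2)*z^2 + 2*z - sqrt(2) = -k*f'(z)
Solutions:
 f(z) = C1 + sqrt(2)*z^3/(3*k) - z^2/k + sqrt(2)*z/k


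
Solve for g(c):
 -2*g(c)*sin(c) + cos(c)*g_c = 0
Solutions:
 g(c) = C1/cos(c)^2


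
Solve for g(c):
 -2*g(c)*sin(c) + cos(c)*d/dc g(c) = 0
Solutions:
 g(c) = C1/cos(c)^2


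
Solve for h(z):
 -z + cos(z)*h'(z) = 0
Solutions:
 h(z) = C1 + Integral(z/cos(z), z)


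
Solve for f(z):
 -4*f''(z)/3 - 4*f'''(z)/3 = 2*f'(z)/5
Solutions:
 f(z) = C1 + (C2*sin(sqrt(5)*z/10) + C3*cos(sqrt(5)*z/10))*exp(-z/2)


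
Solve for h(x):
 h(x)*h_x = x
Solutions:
 h(x) = -sqrt(C1 + x^2)
 h(x) = sqrt(C1 + x^2)


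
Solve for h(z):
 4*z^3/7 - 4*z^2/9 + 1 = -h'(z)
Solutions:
 h(z) = C1 - z^4/7 + 4*z^3/27 - z


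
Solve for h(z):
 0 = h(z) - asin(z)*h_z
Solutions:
 h(z) = C1*exp(Integral(1/asin(z), z))


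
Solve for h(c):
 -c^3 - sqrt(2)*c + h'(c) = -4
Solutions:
 h(c) = C1 + c^4/4 + sqrt(2)*c^2/2 - 4*c


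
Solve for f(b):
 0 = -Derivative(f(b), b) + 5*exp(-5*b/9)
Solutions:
 f(b) = C1 - 9*exp(-5*b/9)


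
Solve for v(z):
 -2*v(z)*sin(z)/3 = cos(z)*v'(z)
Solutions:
 v(z) = C1*cos(z)^(2/3)


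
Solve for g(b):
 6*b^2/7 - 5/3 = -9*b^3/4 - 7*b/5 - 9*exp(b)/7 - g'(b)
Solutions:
 g(b) = C1 - 9*b^4/16 - 2*b^3/7 - 7*b^2/10 + 5*b/3 - 9*exp(b)/7


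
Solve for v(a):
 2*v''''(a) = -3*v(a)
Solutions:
 v(a) = (C1*sin(6^(1/4)*a/2) + C2*cos(6^(1/4)*a/2))*exp(-6^(1/4)*a/2) + (C3*sin(6^(1/4)*a/2) + C4*cos(6^(1/4)*a/2))*exp(6^(1/4)*a/2)


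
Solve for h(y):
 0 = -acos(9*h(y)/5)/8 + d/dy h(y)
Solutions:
 Integral(1/acos(9*_y/5), (_y, h(y))) = C1 + y/8


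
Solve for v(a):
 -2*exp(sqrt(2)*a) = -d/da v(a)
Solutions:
 v(a) = C1 + sqrt(2)*exp(sqrt(2)*a)


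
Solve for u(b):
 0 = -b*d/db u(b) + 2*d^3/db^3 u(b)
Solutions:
 u(b) = C1 + Integral(C2*airyai(2^(2/3)*b/2) + C3*airybi(2^(2/3)*b/2), b)


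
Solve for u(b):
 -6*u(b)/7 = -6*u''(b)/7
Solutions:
 u(b) = C1*exp(-b) + C2*exp(b)


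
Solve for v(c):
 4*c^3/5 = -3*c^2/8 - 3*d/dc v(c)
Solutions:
 v(c) = C1 - c^4/15 - c^3/24


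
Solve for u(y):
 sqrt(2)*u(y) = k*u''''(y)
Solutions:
 u(y) = C1*exp(-2^(1/8)*y*(1/k)^(1/4)) + C2*exp(2^(1/8)*y*(1/k)^(1/4)) + C3*exp(-2^(1/8)*I*y*(1/k)^(1/4)) + C4*exp(2^(1/8)*I*y*(1/k)^(1/4))
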